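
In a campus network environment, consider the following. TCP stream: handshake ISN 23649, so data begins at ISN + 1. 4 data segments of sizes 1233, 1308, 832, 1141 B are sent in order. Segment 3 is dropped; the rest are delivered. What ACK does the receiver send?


SYN uses sequence number 23649; first data byte = ISN + 1 = 23650.
Segment 1: SEQ = 23650, len = 1233 B, covers [23650, 24882]
Segment 2: SEQ = 24883, len = 1308 B, covers [24883, 26190]
Segment 3: SEQ = 26191, len = 832 B, covers [26191, 27022] [LOST]
Segment 4: SEQ = 27023, len = 1141 B, covers [27023, 28163]
In-order data received: bytes [23650, 26190] (segments 1..2).
Segment 3 missing -> gap begins at byte 26191; later segments buffered out of order.
Cumulative ACK = next expected in-order byte = 23650 + 1233 + 1308 = 26191

26191


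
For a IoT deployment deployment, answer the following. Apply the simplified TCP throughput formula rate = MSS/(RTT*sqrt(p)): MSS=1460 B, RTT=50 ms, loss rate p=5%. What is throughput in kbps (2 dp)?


Given: MSS = 1460 bytes, RTT = 50 ms, loss = 5%
RTT in seconds = 50 / 1000 = 0.05
Loss rate = 5% = 0.05
sqrt(loss) = sqrt(0.05) = 0.223606797750
Throughput (bytes/s) = 1460 / (0.05 * 0.223606797750) = 130586.3699
Throughput (kbps) = 130586.3699 * 8 / 1000 = 1044.690959 -> 1044.69 kbps (2 dp)

1044.69


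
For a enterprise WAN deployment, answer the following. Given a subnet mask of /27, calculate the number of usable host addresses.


Given: subnet mask /27
Host bits = 32 - 27 = 5
Total addresses = 2^5 = 32
Usable hosts = 32 - 2 (network + broadcast) = 30

30


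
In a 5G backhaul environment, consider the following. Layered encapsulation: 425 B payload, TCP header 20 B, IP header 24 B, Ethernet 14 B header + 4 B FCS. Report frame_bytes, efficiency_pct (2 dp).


TCP segment = 425 + 20 = 445 B
IP packet = 445 + 24 = 469 B
Ethernet frame = 469 + 14 + 4 = 487 B
Efficiency = app / frame = 425 / 487 = 0.872690 = 87.2690% -> 87.27% (2 dp)

487, 87.27


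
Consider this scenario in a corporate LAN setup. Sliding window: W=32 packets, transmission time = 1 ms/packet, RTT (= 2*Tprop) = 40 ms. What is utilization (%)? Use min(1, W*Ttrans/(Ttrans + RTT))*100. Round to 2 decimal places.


Given: W = 32, Ttrans = 1 ms, RTT = 40 ms (= 2 * Tprop, Tprop = 20 ms)
Cycle time = Ttrans + RTT = 1 + 40 = 41 ms (first packet sent until its ACK returns)
W * Ttrans = 32 * 1 = 32 ms of sending per cycle
W * Ttrans / (Ttrans + RTT) = 32 / 41 = 0.780488
U = min(1, 0.780488) = 0.780488
U% = 78.05%

78.05


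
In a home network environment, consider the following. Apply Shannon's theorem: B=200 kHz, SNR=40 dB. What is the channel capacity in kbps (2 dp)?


Given: B = 200 kHz, SNR = 40 dB
SNR linear = 10^(40/10) = 10000
1 + SNR = 10001
log2(10001) = 13.2878566418
C = 200 * 1000 * 13.2878566418 = 2657571.3284 bps
C = 2657.571328 kbps -> 2657.57 kbps (2 dp)

2657.57


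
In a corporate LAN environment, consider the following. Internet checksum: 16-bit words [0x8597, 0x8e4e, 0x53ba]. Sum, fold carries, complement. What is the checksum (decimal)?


Given words: [0x8597, 0x8e4e, 0x53ba]
Step 1: Sum all words
Raw sum = 34199 + 36430 + 21434 = 92063
Step 2: Fold carry: (26527 + 1) = 26528
One's complement = ~26528 & 0xFFFF = 39007

39007


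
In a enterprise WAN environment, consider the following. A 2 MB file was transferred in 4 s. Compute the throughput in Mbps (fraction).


Given: file = 2 MB, time = 4 s
File in Mb = 2 * 8 = 16 Mb
Throughput = 16 / 4 Mbps
Throughput = 4 Mbps

4


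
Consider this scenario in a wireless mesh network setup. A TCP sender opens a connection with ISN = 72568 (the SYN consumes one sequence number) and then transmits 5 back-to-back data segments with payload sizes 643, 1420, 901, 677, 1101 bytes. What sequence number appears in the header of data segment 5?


The SYN occupies sequence number ISN = 72568, so the first data byte is ISN + 1 = 72569.
SEQ of data segment i = (ISN + 1) + sum of payload sizes of segments 1..i-1.
Segment 1: SEQ = 72569, payload = 643 bytes
Segment 2: SEQ = 73212, payload = 1420 bytes
Segment 3: SEQ = 74632, payload = 901 bytes
Segment 4: SEQ = 75533, payload = 677 bytes
Segment 5: SEQ = 76210, payload = 1101 bytes
SEQ of segment 5 = 72569 + 643 + 1420 + 901 + 677 = 76210

76210


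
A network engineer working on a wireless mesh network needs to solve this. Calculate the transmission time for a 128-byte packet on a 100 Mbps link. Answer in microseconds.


Given: packet = 128 bytes, bandwidth = 100 Mbps
Packet in bits = 128 * 8 = 1024 bits
Bandwidth = 100 * 10^6 = 100000000 bps
Time = 1024 / 100000000 seconds
Time in us = 1024 * 10^6 / 100000000 = 10.24

10.24


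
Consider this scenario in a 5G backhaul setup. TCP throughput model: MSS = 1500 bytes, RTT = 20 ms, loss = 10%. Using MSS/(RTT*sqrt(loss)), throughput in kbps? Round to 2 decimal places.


Given: MSS = 1500 bytes, RTT = 20 ms, loss = 10%
RTT in seconds = 20 / 1000 = 0.02
Loss rate = 10% = 0.1
sqrt(loss) = sqrt(0.1) = 0.316227766017
Throughput (bytes/s) = 1500 / (0.02 * 0.316227766017) = 237170.8245
Throughput (kbps) = 237170.8245 * 8 / 1000 = 1897.366596 -> 1897.37 kbps (2 dp)

1897.37


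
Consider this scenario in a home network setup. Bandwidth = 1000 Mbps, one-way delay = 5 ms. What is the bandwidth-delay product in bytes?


Given: bandwidth = 1000 Mbps, delay = 5 ms
BDP in bits = 1000 * 10^6 * 5 / 1000
BDP in bits = 5000000
BDP in bytes = 5000000 / 8 = 625000

625000


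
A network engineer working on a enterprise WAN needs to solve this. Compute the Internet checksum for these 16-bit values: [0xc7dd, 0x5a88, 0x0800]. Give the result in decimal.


Given words: [0xc7dd, 0x5a88, 0x0800]
Step 1: Sum all words
Raw sum = 51165 + 23176 + 2048 = 76389
Step 2: Fold carry: (10853 + 1) = 10854
One's complement = ~10854 & 0xFFFF = 54681

54681


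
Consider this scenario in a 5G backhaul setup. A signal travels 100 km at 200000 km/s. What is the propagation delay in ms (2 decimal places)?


Given: distance = 100 km, speed = 200000 km/s
Delay = distance / speed = 100 / 200000 seconds
Delay in ms = 100 * 1000 / 200000
Delay = 0.5000 ms
Rounded to 2 dp = 0.50 ms

0.50


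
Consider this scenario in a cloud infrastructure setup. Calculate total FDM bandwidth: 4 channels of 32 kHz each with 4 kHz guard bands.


Given: 4 channels, 32 kHz each, guard = 4 kHz
Channel bandwidth = 4 * 32 = 128 kHz
Guard bands = 3 gaps * 4 kHz = 12 kHz
Total = 128 + 12 = 140 kHz

140


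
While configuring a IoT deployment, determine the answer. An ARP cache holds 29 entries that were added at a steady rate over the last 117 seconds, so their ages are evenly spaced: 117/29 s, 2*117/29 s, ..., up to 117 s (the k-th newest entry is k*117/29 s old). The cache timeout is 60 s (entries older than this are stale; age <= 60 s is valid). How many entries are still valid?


Ages are k * 117/29 s for k = 1..29 (spacing = 4.0345 s).
Entry k is valid iff k * 117/29 <= 60 iff k <= 29 * 60 / 117 = 14.8718
n_valid = floor(14.8718) = 14
(n_stale = 29 - 14 = 15)

14


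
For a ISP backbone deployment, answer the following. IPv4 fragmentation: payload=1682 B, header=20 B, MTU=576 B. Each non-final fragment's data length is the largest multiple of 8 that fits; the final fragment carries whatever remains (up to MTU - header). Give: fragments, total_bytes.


Max data per non-final fragment = floor((MTU - header)/8)*8 = floor((576 - 20)/8)*8 = floor(556/8)*8 = 552 B
Final fragment needs no 8-byte alignment: it can carry up to MTU - header = 556 B
Non-final fragments needed = ceil((payload - 556) / 552) = ceil(1126/552) = ceil(2.0399) = 3
Number of fragments = 3 + 1 = 4
Fragment sizes (data): 3 * 552 B + 26 B (last, 26 <= 556 OK)
Total bytes sent = payload + n_frags * header = 1682 + 4*20 = 1682 + 80 = 1762 B

4, 1762


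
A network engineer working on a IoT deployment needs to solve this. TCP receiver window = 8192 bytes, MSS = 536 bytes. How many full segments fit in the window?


Given: RWND = 8192 bytes, MSS = 536 bytes
Full segments = floor(RWND / MSS)
Full segments = floor(8192 / 536)
Full segments = floor(15.2836) = 15

15


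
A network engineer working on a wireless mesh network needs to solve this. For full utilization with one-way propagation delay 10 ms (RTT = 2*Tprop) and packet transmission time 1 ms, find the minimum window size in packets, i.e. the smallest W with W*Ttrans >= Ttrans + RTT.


Given: Ttrans = 1 ms, RTT = 20 ms (= 2 * Tprop, Tprop = 10 ms)
Time until first ACK returns = Ttrans + RTT = 1 + 20 = 21 ms
Need W * Ttrans >= Ttrans + RTT  ->  W >= (Ttrans + RTT) / Ttrans
(Ttrans + RTT) / Ttrans = 21 / 1 = 21
W_min = ceil(21) = 21

21


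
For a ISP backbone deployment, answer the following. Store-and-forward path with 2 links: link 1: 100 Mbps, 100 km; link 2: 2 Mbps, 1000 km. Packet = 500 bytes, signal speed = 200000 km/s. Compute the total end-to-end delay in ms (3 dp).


Packet = 500 bytes = 4000 bits. Store-and-forward: sum (t_trans + t_prop) per link.
Link 1: t_trans = 4000/(100*10^6) s = 0.0400 ms; t_prop = 100/200000 s = 0.5000 ms; subtotal = 0.5400 ms
Link 2: t_trans = 4000/(2*10^6) s = 2.0000 ms; t_prop = 1000/200000 s = 5.0000 ms; subtotal = 7.0000 ms
End-to-end = 0.5400 + 7.0000 = 7.5400 ms -> 7.540 ms (3 dp)

7.540


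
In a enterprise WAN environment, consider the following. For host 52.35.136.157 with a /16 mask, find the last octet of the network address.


Given: IP = 52.35.136.157, prefix = /16
Subnet mask = 255.255.0.0
Last octet of IP: 157
Last octet of mask: 0
Network last octet = 157 AND 0 = 0

0


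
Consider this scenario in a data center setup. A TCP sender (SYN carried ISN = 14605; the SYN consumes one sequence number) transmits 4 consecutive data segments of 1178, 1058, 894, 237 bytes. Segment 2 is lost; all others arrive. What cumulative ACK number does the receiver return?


SYN uses sequence number 14605; first data byte = ISN + 1 = 14606.
Segment 1: SEQ = 14606, len = 1178 B, covers [14606, 15783]
Segment 2: SEQ = 15784, len = 1058 B, covers [15784, 16841] [LOST]
Segment 3: SEQ = 16842, len = 894 B, covers [16842, 17735]
Segment 4: SEQ = 17736, len = 237 B, covers [17736, 17972]
In-order data received: bytes [14606, 15783] (segments 1..1).
Segment 2 missing -> gap begins at byte 15784; later segments buffered out of order.
Cumulative ACK = next expected in-order byte = 14606 + 1178 = 15784

15784


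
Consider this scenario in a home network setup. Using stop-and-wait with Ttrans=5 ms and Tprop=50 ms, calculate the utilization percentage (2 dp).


Given: Ttrans = 5 ms, Tprop = 50 ms
RTT = 2 * Tprop = 2 * 50 = 100 ms
U = Ttrans / (Ttrans + RTT)
U = 5 / (5 + 100)
U = 5 / 105 = 0.047619
U% = 4.76%

4.76


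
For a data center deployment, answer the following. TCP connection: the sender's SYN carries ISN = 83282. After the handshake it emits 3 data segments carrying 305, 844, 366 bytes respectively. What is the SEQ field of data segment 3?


The SYN occupies sequence number ISN = 83282, so the first data byte is ISN + 1 = 83283.
SEQ of data segment i = (ISN + 1) + sum of payload sizes of segments 1..i-1.
Segment 1: SEQ = 83283, payload = 305 bytes
Segment 2: SEQ = 83588, payload = 844 bytes
Segment 3: SEQ = 84432, payload = 366 bytes
SEQ of segment 3 = 83283 + 305 + 844 = 84432

84432


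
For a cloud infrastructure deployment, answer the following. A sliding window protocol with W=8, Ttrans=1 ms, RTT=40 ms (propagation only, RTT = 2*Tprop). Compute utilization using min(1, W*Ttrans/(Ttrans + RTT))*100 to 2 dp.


Given: W = 8, Ttrans = 1 ms, RTT = 40 ms (= 2 * Tprop, Tprop = 20 ms)
Cycle time = Ttrans + RTT = 1 + 40 = 41 ms (first packet sent until its ACK returns)
W * Ttrans = 8 * 1 = 8 ms of sending per cycle
W * Ttrans / (Ttrans + RTT) = 8 / 41 = 0.195122
U = min(1, 0.195122) = 0.195122
U% = 19.51%

19.51


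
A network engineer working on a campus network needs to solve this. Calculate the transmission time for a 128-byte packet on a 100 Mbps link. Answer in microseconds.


Given: packet = 128 bytes, bandwidth = 100 Mbps
Packet in bits = 128 * 8 = 1024 bits
Bandwidth = 100 * 10^6 = 100000000 bps
Time = 1024 / 100000000 seconds
Time in us = 1024 * 10^6 / 100000000 = 10.24

10.24


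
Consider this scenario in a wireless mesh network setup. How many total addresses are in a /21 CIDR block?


Given: CIDR prefix /21
Host bits = 32 - 21 = 11
Total addresses = 2^11 = 2048

2048


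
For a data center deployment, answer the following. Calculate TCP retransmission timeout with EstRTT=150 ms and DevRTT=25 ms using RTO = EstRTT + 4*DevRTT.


Given: EstRTT = 150 ms, DevRTT = 25 ms
Timeout = EstRTT + 4 * DevRTT
4 * DevRTT = 4 * 25 = 100
Timeout = 150 + 100 = 250 ms

250


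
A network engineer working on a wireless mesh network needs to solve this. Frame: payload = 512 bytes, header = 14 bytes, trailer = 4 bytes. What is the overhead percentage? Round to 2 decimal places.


Given: payload = 512 B, header = 14 B, trailer = 4 B
Overhead bytes = header + trailer = 14 + 4 = 18
Total frame = payload + overhead = 512 + 18 = 530
Overhead % = 18 / 530 * 100 = 3.3962% -> 3.40% (2 dp)

3.40


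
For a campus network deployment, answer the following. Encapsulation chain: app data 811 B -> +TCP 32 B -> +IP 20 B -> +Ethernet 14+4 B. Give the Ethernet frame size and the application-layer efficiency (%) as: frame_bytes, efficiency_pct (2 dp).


TCP segment = 811 + 32 = 843 B
IP packet = 843 + 20 = 863 B
Ethernet frame = 863 + 14 + 4 = 881 B
Efficiency = app / frame = 811 / 881 = 0.920545 = 92.0545% -> 92.05% (2 dp)

881, 92.05


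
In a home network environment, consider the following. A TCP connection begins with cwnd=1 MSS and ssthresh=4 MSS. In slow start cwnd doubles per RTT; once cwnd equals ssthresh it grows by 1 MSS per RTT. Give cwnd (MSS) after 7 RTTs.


RTT 0: cwnd = 1 MSS (initial)
RTT 1: cwnd = 2 MSS (slow start, doubled)
RTT 2: cwnd = 4 MSS (slow start, doubled)
RTT 3: cwnd = 5 MSS (congestion avoidance, +1)
RTT 4: cwnd = 6 MSS (congestion avoidance, +1)
RTT 5: cwnd = 7 MSS (congestion avoidance, +1)
RTT 6: cwnd = 8 MSS (congestion avoidance, +1)
RTT 7: cwnd = 9 MSS (congestion avoidance, +1)

9


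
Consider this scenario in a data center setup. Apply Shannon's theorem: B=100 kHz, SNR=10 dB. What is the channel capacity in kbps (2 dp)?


Given: B = 100 kHz, SNR = 10 dB
SNR linear = 10^(10/10) = 10
1 + SNR = 11
log2(11) = 3.4594316186
C = 100 * 1000 * 3.4594316186 = 345943.1619 bps
C = 345.943162 kbps -> 345.94 kbps (2 dp)

345.94


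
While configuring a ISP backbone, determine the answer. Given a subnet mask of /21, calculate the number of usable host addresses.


Given: subnet mask /21
Host bits = 32 - 21 = 11
Total addresses = 2^11 = 2048
Usable hosts = 2048 - 2 (network + broadcast) = 2046

2046


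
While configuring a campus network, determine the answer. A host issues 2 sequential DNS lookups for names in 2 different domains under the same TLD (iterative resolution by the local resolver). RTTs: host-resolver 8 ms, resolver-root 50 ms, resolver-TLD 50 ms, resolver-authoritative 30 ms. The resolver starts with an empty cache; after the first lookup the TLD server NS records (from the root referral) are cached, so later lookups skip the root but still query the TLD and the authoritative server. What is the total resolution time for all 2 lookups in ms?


Lookup 1 (cold cache): local + root + TLD + auth = 8 + 50 + 50 + 30 = 138 ms
Lookups 2..2 (TLD NS cached -> skip root; new domain -> still ask TLD and auth): local + TLD + auth = 8 + 50 + 30 = 88 ms each
Remaining 1 lookups: 1 * 88 = 88 ms
Total = 138 + 88 = 226 ms

226


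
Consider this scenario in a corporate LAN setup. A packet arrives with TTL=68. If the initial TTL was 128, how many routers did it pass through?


Given: initial TTL = 128, received TTL = 68
Hops = initial TTL - received TTL
Hops = 128 - 68 = 60

60


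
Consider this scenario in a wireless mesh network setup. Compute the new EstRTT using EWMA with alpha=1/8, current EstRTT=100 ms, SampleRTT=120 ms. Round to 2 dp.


Given: EstRTT = 100 ms, SampleRTT = 120 ms, alpha = 1/8
New EstRTT = (1 - alpha) * EstRTT + alpha * SampleRTT
(7/8) * 100 = 87.5
(1/8) * 120 = 15
New EstRTT = 87.5 + 15 = 102.5 ms -> 102.50 ms (2 dp)

102.50


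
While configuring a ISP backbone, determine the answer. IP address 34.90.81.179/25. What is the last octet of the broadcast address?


Given: IP = 34.90.81.179, prefix = /25
Host bits = 32 - 25 = 7
Network last octet = 179 AND mask = 128
Host part size = 2^7 - 1 = 127
Broadcast last octet = 128 OR 127 = 255

255


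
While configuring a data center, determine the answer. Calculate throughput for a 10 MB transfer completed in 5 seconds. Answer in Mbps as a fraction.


Given: file = 10 MB, time = 5 s
File in Mb = 10 * 8 = 80 Mb
Throughput = 80 / 5 Mbps
Throughput = 16 Mbps

16


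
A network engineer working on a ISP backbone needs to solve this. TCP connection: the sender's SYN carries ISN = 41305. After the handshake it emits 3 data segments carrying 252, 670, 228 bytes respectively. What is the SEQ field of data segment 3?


The SYN occupies sequence number ISN = 41305, so the first data byte is ISN + 1 = 41306.
SEQ of data segment i = (ISN + 1) + sum of payload sizes of segments 1..i-1.
Segment 1: SEQ = 41306, payload = 252 bytes
Segment 2: SEQ = 41558, payload = 670 bytes
Segment 3: SEQ = 42228, payload = 228 bytes
SEQ of segment 3 = 41306 + 252 + 670 = 42228

42228


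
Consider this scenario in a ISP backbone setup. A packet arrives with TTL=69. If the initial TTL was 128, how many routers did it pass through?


Given: initial TTL = 128, received TTL = 69
Hops = initial TTL - received TTL
Hops = 128 - 69 = 59

59


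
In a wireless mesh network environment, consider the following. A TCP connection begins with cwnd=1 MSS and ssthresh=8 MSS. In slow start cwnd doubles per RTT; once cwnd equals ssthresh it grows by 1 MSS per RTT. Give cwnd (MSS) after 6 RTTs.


RTT 0: cwnd = 1 MSS (initial)
RTT 1: cwnd = 2 MSS (slow start, doubled)
RTT 2: cwnd = 4 MSS (slow start, doubled)
RTT 3: cwnd = 8 MSS (slow start, doubled)
RTT 4: cwnd = 9 MSS (congestion avoidance, +1)
RTT 5: cwnd = 10 MSS (congestion avoidance, +1)
RTT 6: cwnd = 11 MSS (congestion avoidance, +1)

11


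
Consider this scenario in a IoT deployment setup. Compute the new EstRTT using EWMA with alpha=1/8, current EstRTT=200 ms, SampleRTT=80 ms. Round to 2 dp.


Given: EstRTT = 200 ms, SampleRTT = 80 ms, alpha = 1/8
New EstRTT = (1 - alpha) * EstRTT + alpha * SampleRTT
(7/8) * 200 = 175
(1/8) * 80 = 10
New EstRTT = 175 + 10 = 185 ms -> 185.00 ms (2 dp)

185.00


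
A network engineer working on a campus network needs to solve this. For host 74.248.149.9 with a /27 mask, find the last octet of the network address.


Given: IP = 74.248.149.9, prefix = /27
Subnet mask = 255.255.255.224
Last octet of IP: 9
Last octet of mask: 224
Network last octet = 9 AND 224 = 0

0


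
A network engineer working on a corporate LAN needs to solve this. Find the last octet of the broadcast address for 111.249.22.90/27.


Given: IP = 111.249.22.90, prefix = /27
Host bits = 32 - 27 = 5
Network last octet = 90 AND mask = 64
Host part size = 2^5 - 1 = 31
Broadcast last octet = 64 OR 31 = 95

95


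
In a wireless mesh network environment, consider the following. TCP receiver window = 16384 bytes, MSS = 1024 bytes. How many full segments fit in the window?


Given: RWND = 16384 bytes, MSS = 1024 bytes
Full segments = floor(RWND / MSS)
Full segments = floor(16384 / 1024)
Full segments = floor(16.0) = 16

16


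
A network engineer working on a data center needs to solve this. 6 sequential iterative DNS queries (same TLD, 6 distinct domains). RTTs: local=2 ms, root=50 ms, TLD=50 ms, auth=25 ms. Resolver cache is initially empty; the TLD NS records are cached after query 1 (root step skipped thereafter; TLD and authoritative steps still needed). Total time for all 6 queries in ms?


Lookup 1 (cold cache): local + root + TLD + auth = 2 + 50 + 50 + 25 = 127 ms
Lookups 2..6 (TLD NS cached -> skip root; new domain -> still ask TLD and auth): local + TLD + auth = 2 + 50 + 25 = 77 ms each
Remaining 5 lookups: 5 * 77 = 385 ms
Total = 127 + 385 = 512 ms

512


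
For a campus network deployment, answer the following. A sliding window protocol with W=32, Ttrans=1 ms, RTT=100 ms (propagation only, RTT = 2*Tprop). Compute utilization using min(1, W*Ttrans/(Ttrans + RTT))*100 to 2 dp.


Given: W = 32, Ttrans = 1 ms, RTT = 100 ms (= 2 * Tprop, Tprop = 50 ms)
Cycle time = Ttrans + RTT = 1 + 100 = 101 ms (first packet sent until its ACK returns)
W * Ttrans = 32 * 1 = 32 ms of sending per cycle
W * Ttrans / (Ttrans + RTT) = 32 / 101 = 0.316832
U = min(1, 0.316832) = 0.316832
U% = 31.68%

31.68


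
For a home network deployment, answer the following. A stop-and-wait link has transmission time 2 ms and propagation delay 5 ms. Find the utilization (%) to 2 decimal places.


Given: Ttrans = 2 ms, Tprop = 5 ms
RTT = 2 * Tprop = 2 * 5 = 10 ms
U = Ttrans / (Ttrans + RTT)
U = 2 / (2 + 10)
U = 2 / 12 = 0.166667
U% = 16.67%

16.67


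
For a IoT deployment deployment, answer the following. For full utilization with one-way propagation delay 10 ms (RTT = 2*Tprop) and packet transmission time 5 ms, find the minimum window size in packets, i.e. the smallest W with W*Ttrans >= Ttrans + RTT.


Given: Ttrans = 5 ms, RTT = 20 ms (= 2 * Tprop, Tprop = 10 ms)
Time until first ACK returns = Ttrans + RTT = 5 + 20 = 25 ms
Need W * Ttrans >= Ttrans + RTT  ->  W >= (Ttrans + RTT) / Ttrans
(Ttrans + RTT) / Ttrans = 25 / 5 = 5
W_min = ceil(5) = 5

5


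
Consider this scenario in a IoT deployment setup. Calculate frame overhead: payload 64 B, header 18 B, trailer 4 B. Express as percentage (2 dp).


Given: payload = 64 B, header = 18 B, trailer = 4 B
Overhead bytes = header + trailer = 18 + 4 = 22
Total frame = payload + overhead = 64 + 22 = 86
Overhead % = 22 / 86 * 100 = 25.5814% -> 25.58% (2 dp)

25.58


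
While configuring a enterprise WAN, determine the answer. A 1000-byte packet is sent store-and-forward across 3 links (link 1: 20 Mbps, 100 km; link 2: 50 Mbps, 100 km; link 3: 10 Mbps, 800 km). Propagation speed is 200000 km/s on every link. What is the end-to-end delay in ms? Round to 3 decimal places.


Packet = 1000 bytes = 8000 bits. Store-and-forward: sum (t_trans + t_prop) per link.
Link 1: t_trans = 8000/(20*10^6) s = 0.4000 ms; t_prop = 100/200000 s = 0.5000 ms; subtotal = 0.9000 ms
Link 2: t_trans = 8000/(50*10^6) s = 0.1600 ms; t_prop = 100/200000 s = 0.5000 ms; subtotal = 0.6600 ms
Link 3: t_trans = 8000/(10*10^6) s = 0.8000 ms; t_prop = 800/200000 s = 4.0000 ms; subtotal = 4.8000 ms
End-to-end = 0.9000 + 0.6600 + 4.8000 = 6.3600 ms -> 6.360 ms (3 dp)

6.360


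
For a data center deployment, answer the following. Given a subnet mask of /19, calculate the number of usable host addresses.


Given: subnet mask /19
Host bits = 32 - 19 = 13
Total addresses = 2^13 = 8192
Usable hosts = 8192 - 2 (network + broadcast) = 8190

8190


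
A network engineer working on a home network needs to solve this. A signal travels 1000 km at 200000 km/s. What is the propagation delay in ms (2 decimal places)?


Given: distance = 1000 km, speed = 200000 km/s
Delay = distance / speed = 1000 / 200000 seconds
Delay in ms = 1000 * 1000 / 200000
Delay = 5.0000 ms
Rounded to 2 dp = 5.00 ms

5.00


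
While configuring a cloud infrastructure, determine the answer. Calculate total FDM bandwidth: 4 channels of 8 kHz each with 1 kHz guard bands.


Given: 4 channels, 8 kHz each, guard = 1 kHz
Channel bandwidth = 4 * 8 = 32 kHz
Guard bands = 3 gaps * 1 kHz = 3 kHz
Total = 32 + 3 = 35 kHz

35


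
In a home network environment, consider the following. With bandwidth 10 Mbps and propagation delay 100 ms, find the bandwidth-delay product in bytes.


Given: bandwidth = 10 Mbps, delay = 100 ms
BDP in bits = 10 * 10^6 * 100 / 1000
BDP in bits = 1000000
BDP in bytes = 1000000 / 8 = 125000

125000


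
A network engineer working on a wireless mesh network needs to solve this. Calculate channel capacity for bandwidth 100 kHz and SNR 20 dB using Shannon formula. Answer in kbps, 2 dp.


Given: B = 100 kHz, SNR = 20 dB
SNR linear = 10^(20/10) = 100
1 + SNR = 101
log2(101) = 6.6582114828
C = 100 * 1000 * 6.6582114828 = 665821.1483 bps
C = 665.821148 kbps -> 665.82 kbps (2 dp)

665.82


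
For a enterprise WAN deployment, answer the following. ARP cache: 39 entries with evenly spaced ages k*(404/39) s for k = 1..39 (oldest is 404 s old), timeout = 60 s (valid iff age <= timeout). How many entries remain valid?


Ages are k * 404/39 s for k = 1..39 (spacing = 10.3590 s).
Entry k is valid iff k * 404/39 <= 60 iff k <= 39 * 60 / 404 = 5.7921
n_valid = floor(5.7921) = 5
(n_stale = 39 - 5 = 34)

5


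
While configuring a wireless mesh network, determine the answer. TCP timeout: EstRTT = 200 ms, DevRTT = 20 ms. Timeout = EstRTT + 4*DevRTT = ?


Given: EstRTT = 200 ms, DevRTT = 20 ms
Timeout = EstRTT + 4 * DevRTT
4 * DevRTT = 4 * 20 = 80
Timeout = 200 + 80 = 280 ms

280


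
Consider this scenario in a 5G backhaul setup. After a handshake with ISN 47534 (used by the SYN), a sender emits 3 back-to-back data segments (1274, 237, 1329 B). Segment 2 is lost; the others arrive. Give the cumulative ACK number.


SYN uses sequence number 47534; first data byte = ISN + 1 = 47535.
Segment 1: SEQ = 47535, len = 1274 B, covers [47535, 48808]
Segment 2: SEQ = 48809, len = 237 B, covers [48809, 49045] [LOST]
Segment 3: SEQ = 49046, len = 1329 B, covers [49046, 50374]
In-order data received: bytes [47535, 48808] (segments 1..1).
Segment 2 missing -> gap begins at byte 48809; later segments buffered out of order.
Cumulative ACK = next expected in-order byte = 47535 + 1274 = 48809

48809


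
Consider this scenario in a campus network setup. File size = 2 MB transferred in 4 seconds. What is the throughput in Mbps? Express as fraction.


Given: file = 2 MB, time = 4 s
File in Mb = 2 * 8 = 16 Mb
Throughput = 16 / 4 Mbps
Throughput = 4 Mbps

4


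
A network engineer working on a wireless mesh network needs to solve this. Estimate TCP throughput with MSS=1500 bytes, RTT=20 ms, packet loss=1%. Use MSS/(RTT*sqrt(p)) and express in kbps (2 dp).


Given: MSS = 1500 bytes, RTT = 20 ms, loss = 1%
RTT in seconds = 20 / 1000 = 0.02
Loss rate = 1% = 0.01
sqrt(loss) = sqrt(0.01) = 0.1
Throughput (bytes/s) = 1500 / (0.02 * 0.1) = 750000.0000
Throughput (kbps) = 750000.0000 * 8 / 1000 = 6000.000000 -> 6000.00 kbps (2 dp)

6000.00


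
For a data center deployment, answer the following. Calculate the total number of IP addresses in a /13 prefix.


Given: CIDR prefix /13
Host bits = 32 - 13 = 19
Total addresses = 2^19 = 524288

524288


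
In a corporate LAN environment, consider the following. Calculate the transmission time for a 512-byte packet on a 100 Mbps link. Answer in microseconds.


Given: packet = 512 bytes, bandwidth = 100 Mbps
Packet in bits = 512 * 8 = 4096 bits
Bandwidth = 100 * 10^6 = 100000000 bps
Time = 4096 / 100000000 seconds
Time in us = 4096 * 10^6 / 100000000 = 40.96

40.96


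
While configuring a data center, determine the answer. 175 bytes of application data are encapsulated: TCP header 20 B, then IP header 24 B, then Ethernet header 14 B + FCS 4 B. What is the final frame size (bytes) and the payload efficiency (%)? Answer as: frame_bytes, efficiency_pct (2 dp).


TCP segment = 175 + 20 = 195 B
IP packet = 195 + 24 = 219 B
Ethernet frame = 219 + 14 + 4 = 237 B
Efficiency = app / frame = 175 / 237 = 0.738397 = 73.8397% -> 73.84% (2 dp)

237, 73.84


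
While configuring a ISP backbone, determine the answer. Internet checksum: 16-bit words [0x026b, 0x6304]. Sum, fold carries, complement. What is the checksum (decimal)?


Given words: [0x026b, 0x6304]
Step 1: Sum all words
Raw sum = 619 + 25348 = 25967
One's complement = ~25967 & 0xFFFF = 39568

39568


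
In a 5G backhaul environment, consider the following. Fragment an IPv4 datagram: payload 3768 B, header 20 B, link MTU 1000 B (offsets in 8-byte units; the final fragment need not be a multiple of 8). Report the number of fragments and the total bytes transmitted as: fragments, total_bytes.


Max data per non-final fragment = floor((MTU - header)/8)*8 = floor((1000 - 20)/8)*8 = floor(980/8)*8 = 976 B
Final fragment needs no 8-byte alignment: it can carry up to MTU - header = 980 B
Non-final fragments needed = ceil((payload - 980) / 976) = ceil(2788/976) = ceil(2.8566) = 3
Number of fragments = 3 + 1 = 4
Fragment sizes (data): 3 * 976 B + 840 B (last, 840 <= 980 OK)
Total bytes sent = payload + n_frags * header = 3768 + 4*20 = 3768 + 80 = 3848 B

4, 3848


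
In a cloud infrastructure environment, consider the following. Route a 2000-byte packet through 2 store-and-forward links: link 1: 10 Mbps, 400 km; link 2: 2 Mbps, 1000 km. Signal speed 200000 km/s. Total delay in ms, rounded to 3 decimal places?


Packet = 2000 bytes = 16000 bits. Store-and-forward: sum (t_trans + t_prop) per link.
Link 1: t_trans = 16000/(10*10^6) s = 1.6000 ms; t_prop = 400/200000 s = 2.0000 ms; subtotal = 3.6000 ms
Link 2: t_trans = 16000/(2*10^6) s = 8.0000 ms; t_prop = 1000/200000 s = 5.0000 ms; subtotal = 13.0000 ms
End-to-end = 3.6000 + 13.0000 = 16.6000 ms -> 16.600 ms (3 dp)

16.600


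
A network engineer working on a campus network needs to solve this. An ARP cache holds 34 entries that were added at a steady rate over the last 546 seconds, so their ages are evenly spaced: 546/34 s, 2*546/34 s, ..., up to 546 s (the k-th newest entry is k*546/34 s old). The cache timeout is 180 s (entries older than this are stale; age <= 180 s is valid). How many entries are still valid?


Ages are k * 546/34 s for k = 1..34 (spacing = 16.0588 s).
Entry k is valid iff k * 546/34 <= 180 iff k <= 34 * 180 / 546 = 11.2088
n_valid = floor(11.2088) = 11
(n_stale = 34 - 11 = 23)

11


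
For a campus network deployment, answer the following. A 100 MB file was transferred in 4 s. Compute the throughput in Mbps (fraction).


Given: file = 100 MB, time = 4 s
File in Mb = 100 * 8 = 800 Mb
Throughput = 800 / 4 Mbps
Throughput = 200 Mbps

200


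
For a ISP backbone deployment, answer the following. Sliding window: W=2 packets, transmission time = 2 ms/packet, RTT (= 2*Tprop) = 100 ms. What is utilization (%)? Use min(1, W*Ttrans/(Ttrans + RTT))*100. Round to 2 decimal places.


Given: W = 2, Ttrans = 2 ms, RTT = 100 ms (= 2 * Tprop, Tprop = 50 ms)
Cycle time = Ttrans + RTT = 2 + 100 = 102 ms (first packet sent until its ACK returns)
W * Ttrans = 2 * 2 = 4 ms of sending per cycle
W * Ttrans / (Ttrans + RTT) = 4 / 102 = 0.039216
U = min(1, 0.039216) = 0.039216
U% = 3.92%

3.92


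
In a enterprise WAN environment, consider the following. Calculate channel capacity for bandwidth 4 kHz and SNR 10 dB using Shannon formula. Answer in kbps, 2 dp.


Given: B = 4 kHz, SNR = 10 dB
SNR linear = 10^(10/10) = 10
1 + SNR = 11
log2(11) = 3.4594316186
C = 4 * 1000 * 3.4594316186 = 13837.7265 bps
C = 13.837726 kbps -> 13.84 kbps (2 dp)

13.84


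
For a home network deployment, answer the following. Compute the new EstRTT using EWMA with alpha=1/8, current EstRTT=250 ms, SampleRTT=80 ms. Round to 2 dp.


Given: EstRTT = 250 ms, SampleRTT = 80 ms, alpha = 1/8
New EstRTT = (1 - alpha) * EstRTT + alpha * SampleRTT
(7/8) * 250 = 218.75
(1/8) * 80 = 10
New EstRTT = 218.75 + 10 = 228.75 ms -> 228.75 ms (2 dp)

228.75


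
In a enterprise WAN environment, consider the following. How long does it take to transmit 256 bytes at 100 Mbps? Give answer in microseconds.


Given: packet = 256 bytes, bandwidth = 100 Mbps
Packet in bits = 256 * 8 = 2048 bits
Bandwidth = 100 * 10^6 = 100000000 bps
Time = 2048 / 100000000 seconds
Time in us = 2048 * 10^6 / 100000000 = 20.48

20.48


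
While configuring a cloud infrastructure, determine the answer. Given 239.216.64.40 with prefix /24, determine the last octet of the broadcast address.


Given: IP = 239.216.64.40, prefix = /24
Host bits = 32 - 24 = 8
Network last octet = 40 AND mask = 0
Host part size = 2^8 - 1 = 255
Broadcast last octet = 0 OR 255 = 255

255


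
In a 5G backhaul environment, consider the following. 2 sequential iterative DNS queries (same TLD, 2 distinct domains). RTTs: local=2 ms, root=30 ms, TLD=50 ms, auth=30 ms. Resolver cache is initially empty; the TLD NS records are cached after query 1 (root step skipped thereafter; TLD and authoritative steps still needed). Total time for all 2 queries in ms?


Lookup 1 (cold cache): local + root + TLD + auth = 2 + 30 + 50 + 30 = 112 ms
Lookups 2..2 (TLD NS cached -> skip root; new domain -> still ask TLD and auth): local + TLD + auth = 2 + 50 + 30 = 82 ms each
Remaining 1 lookups: 1 * 82 = 82 ms
Total = 112 + 82 = 194 ms

194


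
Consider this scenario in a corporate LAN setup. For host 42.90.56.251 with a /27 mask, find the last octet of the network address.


Given: IP = 42.90.56.251, prefix = /27
Subnet mask = 255.255.255.224
Last octet of IP: 251
Last octet of mask: 224
Network last octet = 251 AND 224 = 224

224


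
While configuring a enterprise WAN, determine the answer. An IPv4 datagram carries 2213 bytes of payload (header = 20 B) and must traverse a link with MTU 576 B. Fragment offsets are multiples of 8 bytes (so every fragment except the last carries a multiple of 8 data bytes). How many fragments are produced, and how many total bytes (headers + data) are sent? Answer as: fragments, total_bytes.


Max data per non-final fragment = floor((MTU - header)/8)*8 = floor((576 - 20)/8)*8 = floor(556/8)*8 = 552 B
Final fragment needs no 8-byte alignment: it can carry up to MTU - header = 556 B
Non-final fragments needed = ceil((payload - 556) / 552) = ceil(1657/552) = ceil(3.0018) = 4
Number of fragments = 4 + 1 = 5
Fragment sizes (data): 4 * 552 B + 5 B (last, 5 <= 556 OK)
Total bytes sent = payload + n_frags * header = 2213 + 5*20 = 2213 + 100 = 2313 B

5, 2313


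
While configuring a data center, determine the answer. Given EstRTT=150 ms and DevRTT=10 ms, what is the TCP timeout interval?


Given: EstRTT = 150 ms, DevRTT = 10 ms
Timeout = EstRTT + 4 * DevRTT
4 * DevRTT = 4 * 10 = 40
Timeout = 150 + 40 = 190 ms

190


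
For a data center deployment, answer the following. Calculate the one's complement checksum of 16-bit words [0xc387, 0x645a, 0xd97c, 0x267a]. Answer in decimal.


Given words: [0xc387, 0x645a, 0xd97c, 0x267a]
Step 1: Sum all words
Raw sum = 50055 + 25690 + 55676 + 9850 = 141271
Step 2: Fold carry: (10199 + 2) = 10201
One's complement = ~10201 & 0xFFFF = 55334

55334


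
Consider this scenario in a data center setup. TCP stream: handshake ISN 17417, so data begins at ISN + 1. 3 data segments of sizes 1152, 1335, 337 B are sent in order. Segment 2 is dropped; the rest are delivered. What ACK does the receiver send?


SYN uses sequence number 17417; first data byte = ISN + 1 = 17418.
Segment 1: SEQ = 17418, len = 1152 B, covers [17418, 18569]
Segment 2: SEQ = 18570, len = 1335 B, covers [18570, 19904] [LOST]
Segment 3: SEQ = 19905, len = 337 B, covers [19905, 20241]
In-order data received: bytes [17418, 18569] (segments 1..1).
Segment 2 missing -> gap begins at byte 18570; later segments buffered out of order.
Cumulative ACK = next expected in-order byte = 17418 + 1152 = 18570

18570


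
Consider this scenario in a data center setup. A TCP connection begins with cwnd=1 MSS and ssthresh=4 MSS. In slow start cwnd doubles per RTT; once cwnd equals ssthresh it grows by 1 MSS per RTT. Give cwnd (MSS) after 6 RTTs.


RTT 0: cwnd = 1 MSS (initial)
RTT 1: cwnd = 2 MSS (slow start, doubled)
RTT 2: cwnd = 4 MSS (slow start, doubled)
RTT 3: cwnd = 5 MSS (congestion avoidance, +1)
RTT 4: cwnd = 6 MSS (congestion avoidance, +1)
RTT 5: cwnd = 7 MSS (congestion avoidance, +1)
RTT 6: cwnd = 8 MSS (congestion avoidance, +1)

8


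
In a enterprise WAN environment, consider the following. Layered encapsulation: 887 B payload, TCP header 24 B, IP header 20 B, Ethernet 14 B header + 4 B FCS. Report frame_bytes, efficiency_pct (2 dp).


TCP segment = 887 + 24 = 911 B
IP packet = 911 + 20 = 931 B
Ethernet frame = 931 + 14 + 4 = 949 B
Efficiency = app / frame = 887 / 949 = 0.934668 = 93.4668% -> 93.47% (2 dp)

949, 93.47


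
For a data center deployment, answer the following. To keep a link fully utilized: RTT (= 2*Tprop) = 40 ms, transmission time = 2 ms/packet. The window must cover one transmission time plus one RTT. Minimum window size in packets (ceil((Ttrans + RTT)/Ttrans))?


Given: Ttrans = 2 ms, RTT = 40 ms (= 2 * Tprop, Tprop = 20 ms)
Time until first ACK returns = Ttrans + RTT = 2 + 40 = 42 ms
Need W * Ttrans >= Ttrans + RTT  ->  W >= (Ttrans + RTT) / Ttrans
(Ttrans + RTT) / Ttrans = 42 / 2 = 21
W_min = ceil(21) = 21

21


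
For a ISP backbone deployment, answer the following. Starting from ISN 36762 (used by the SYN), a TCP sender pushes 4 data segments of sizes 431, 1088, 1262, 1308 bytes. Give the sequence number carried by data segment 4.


The SYN occupies sequence number ISN = 36762, so the first data byte is ISN + 1 = 36763.
SEQ of data segment i = (ISN + 1) + sum of payload sizes of segments 1..i-1.
Segment 1: SEQ = 36763, payload = 431 bytes
Segment 2: SEQ = 37194, payload = 1088 bytes
Segment 3: SEQ = 38282, payload = 1262 bytes
Segment 4: SEQ = 39544, payload = 1308 bytes
SEQ of segment 4 = 36763 + 431 + 1088 + 1262 = 39544

39544


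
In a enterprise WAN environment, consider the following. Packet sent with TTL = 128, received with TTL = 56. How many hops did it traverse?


Given: initial TTL = 128, received TTL = 56
Hops = initial TTL - received TTL
Hops = 128 - 56 = 72

72


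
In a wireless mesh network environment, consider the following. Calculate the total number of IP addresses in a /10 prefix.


Given: CIDR prefix /10
Host bits = 32 - 10 = 22
Total addresses = 2^22 = 4194304

4194304


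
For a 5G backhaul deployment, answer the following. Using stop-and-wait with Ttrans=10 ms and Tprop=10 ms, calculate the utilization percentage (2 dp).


Given: Ttrans = 10 ms, Tprop = 10 ms
RTT = 2 * Tprop = 2 * 10 = 20 ms
U = Ttrans / (Ttrans + RTT)
U = 10 / (10 + 20)
U = 10 / 30 = 0.333333
U% = 33.33%

33.33


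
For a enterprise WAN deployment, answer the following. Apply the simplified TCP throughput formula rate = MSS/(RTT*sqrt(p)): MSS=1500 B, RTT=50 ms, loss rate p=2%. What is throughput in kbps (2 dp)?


Given: MSS = 1500 bytes, RTT = 50 ms, loss = 2%
RTT in seconds = 50 / 1000 = 0.05
Loss rate = 2% = 0.02
sqrt(loss) = sqrt(0.02) = 0.141421356237
Throughput (bytes/s) = 1500 / (0.05 * 0.141421356237) = 212132.0344
Throughput (kbps) = 212132.0344 * 8 / 1000 = 1697.056275 -> 1697.06 kbps (2 dp)

1697.06


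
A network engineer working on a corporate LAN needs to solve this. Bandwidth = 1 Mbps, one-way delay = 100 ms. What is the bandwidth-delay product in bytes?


Given: bandwidth = 1 Mbps, delay = 100 ms
BDP in bits = 1 * 10^6 * 100 / 1000
BDP in bits = 100000
BDP in bytes = 100000 / 8 = 12500

12500


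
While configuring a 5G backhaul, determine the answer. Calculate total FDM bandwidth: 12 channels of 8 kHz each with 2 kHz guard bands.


Given: 12 channels, 8 kHz each, guard = 2 kHz
Channel bandwidth = 12 * 8 = 96 kHz
Guard bands = 11 gaps * 2 kHz = 22 kHz
Total = 96 + 22 = 118 kHz

118


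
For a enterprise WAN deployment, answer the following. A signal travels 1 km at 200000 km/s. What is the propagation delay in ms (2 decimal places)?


Given: distance = 1 km, speed = 200000 km/s
Delay = distance / speed = 1 / 200000 seconds
Delay in ms = 1 * 1000 / 200000
Delay = 0.0050 ms
Rounded to 2 dp = 0.01 ms

0.01


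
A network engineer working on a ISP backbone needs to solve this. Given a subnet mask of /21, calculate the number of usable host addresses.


Given: subnet mask /21
Host bits = 32 - 21 = 11
Total addresses = 2^11 = 2048
Usable hosts = 2048 - 2 (network + broadcast) = 2046

2046
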